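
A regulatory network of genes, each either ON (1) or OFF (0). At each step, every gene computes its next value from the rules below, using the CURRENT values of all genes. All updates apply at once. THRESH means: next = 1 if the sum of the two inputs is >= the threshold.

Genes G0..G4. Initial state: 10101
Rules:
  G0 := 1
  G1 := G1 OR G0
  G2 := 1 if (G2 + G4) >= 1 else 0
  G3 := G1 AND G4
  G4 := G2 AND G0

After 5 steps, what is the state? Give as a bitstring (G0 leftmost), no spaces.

Step 1: G0=1(const) G1=G1|G0=0|1=1 G2=(1+1>=1)=1 G3=G1&G4=0&1=0 G4=G2&G0=1&1=1 -> 11101
Step 2: G0=1(const) G1=G1|G0=1|1=1 G2=(1+1>=1)=1 G3=G1&G4=1&1=1 G4=G2&G0=1&1=1 -> 11111
Step 3: G0=1(const) G1=G1|G0=1|1=1 G2=(1+1>=1)=1 G3=G1&G4=1&1=1 G4=G2&G0=1&1=1 -> 11111
Step 4: G0=1(const) G1=G1|G0=1|1=1 G2=(1+1>=1)=1 G3=G1&G4=1&1=1 G4=G2&G0=1&1=1 -> 11111
Step 5: G0=1(const) G1=G1|G0=1|1=1 G2=(1+1>=1)=1 G3=G1&G4=1&1=1 G4=G2&G0=1&1=1 -> 11111

11111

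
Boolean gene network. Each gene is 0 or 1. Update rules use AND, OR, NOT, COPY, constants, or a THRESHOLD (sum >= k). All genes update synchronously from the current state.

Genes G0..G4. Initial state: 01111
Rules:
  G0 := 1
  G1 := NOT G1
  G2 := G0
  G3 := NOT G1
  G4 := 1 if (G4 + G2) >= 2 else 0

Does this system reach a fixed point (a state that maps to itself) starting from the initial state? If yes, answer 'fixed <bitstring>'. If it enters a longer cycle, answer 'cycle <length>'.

Answer: cycle 2

Derivation:
Step 0: 01111
Step 1: G0=1(const) G1=NOT G1=NOT 1=0 G2=G0=0 G3=NOT G1=NOT 1=0 G4=(1+1>=2)=1 -> 10001
Step 2: G0=1(const) G1=NOT G1=NOT 0=1 G2=G0=1 G3=NOT G1=NOT 0=1 G4=(1+0>=2)=0 -> 11110
Step 3: G0=1(const) G1=NOT G1=NOT 1=0 G2=G0=1 G3=NOT G1=NOT 1=0 G4=(0+1>=2)=0 -> 10100
Step 4: G0=1(const) G1=NOT G1=NOT 0=1 G2=G0=1 G3=NOT G1=NOT 0=1 G4=(0+1>=2)=0 -> 11110
Cycle of length 2 starting at step 2 -> no fixed point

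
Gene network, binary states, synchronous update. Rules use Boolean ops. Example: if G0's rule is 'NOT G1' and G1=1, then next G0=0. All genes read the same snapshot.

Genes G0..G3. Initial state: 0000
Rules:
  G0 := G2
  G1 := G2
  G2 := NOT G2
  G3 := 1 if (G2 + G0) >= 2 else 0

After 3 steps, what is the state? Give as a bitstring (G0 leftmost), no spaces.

Step 1: G0=G2=0 G1=G2=0 G2=NOT G2=NOT 0=1 G3=(0+0>=2)=0 -> 0010
Step 2: G0=G2=1 G1=G2=1 G2=NOT G2=NOT 1=0 G3=(1+0>=2)=0 -> 1100
Step 3: G0=G2=0 G1=G2=0 G2=NOT G2=NOT 0=1 G3=(0+1>=2)=0 -> 0010

0010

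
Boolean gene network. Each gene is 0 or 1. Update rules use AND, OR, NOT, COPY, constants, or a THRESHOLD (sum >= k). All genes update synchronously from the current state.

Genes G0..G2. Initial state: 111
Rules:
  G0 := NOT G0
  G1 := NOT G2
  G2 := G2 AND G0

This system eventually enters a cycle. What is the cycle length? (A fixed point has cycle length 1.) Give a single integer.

Answer: 2

Derivation:
Step 0: 111
Step 1: G0=NOT G0=NOT 1=0 G1=NOT G2=NOT 1=0 G2=G2&G0=1&1=1 -> 001
Step 2: G0=NOT G0=NOT 0=1 G1=NOT G2=NOT 1=0 G2=G2&G0=1&0=0 -> 100
Step 3: G0=NOT G0=NOT 1=0 G1=NOT G2=NOT 0=1 G2=G2&G0=0&1=0 -> 010
Step 4: G0=NOT G0=NOT 0=1 G1=NOT G2=NOT 0=1 G2=G2&G0=0&0=0 -> 110
Step 5: G0=NOT G0=NOT 1=0 G1=NOT G2=NOT 0=1 G2=G2&G0=0&1=0 -> 010
State from step 5 equals state from step 3 -> cycle length 2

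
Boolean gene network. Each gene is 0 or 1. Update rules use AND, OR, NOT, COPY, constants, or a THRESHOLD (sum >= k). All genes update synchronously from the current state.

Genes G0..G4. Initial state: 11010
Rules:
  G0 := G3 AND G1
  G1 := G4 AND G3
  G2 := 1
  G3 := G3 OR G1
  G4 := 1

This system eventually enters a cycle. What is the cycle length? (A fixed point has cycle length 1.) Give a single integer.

Answer: 1

Derivation:
Step 0: 11010
Step 1: G0=G3&G1=1&1=1 G1=G4&G3=0&1=0 G2=1(const) G3=G3|G1=1|1=1 G4=1(const) -> 10111
Step 2: G0=G3&G1=1&0=0 G1=G4&G3=1&1=1 G2=1(const) G3=G3|G1=1|0=1 G4=1(const) -> 01111
Step 3: G0=G3&G1=1&1=1 G1=G4&G3=1&1=1 G2=1(const) G3=G3|G1=1|1=1 G4=1(const) -> 11111
Step 4: G0=G3&G1=1&1=1 G1=G4&G3=1&1=1 G2=1(const) G3=G3|G1=1|1=1 G4=1(const) -> 11111
State from step 4 equals state from step 3 -> cycle length 1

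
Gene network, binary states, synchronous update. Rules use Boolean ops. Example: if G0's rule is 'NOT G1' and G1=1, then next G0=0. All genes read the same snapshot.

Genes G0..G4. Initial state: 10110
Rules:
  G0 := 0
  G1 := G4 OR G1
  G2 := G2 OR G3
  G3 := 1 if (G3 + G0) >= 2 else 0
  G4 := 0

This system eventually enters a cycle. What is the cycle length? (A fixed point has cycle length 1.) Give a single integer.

Answer: 1

Derivation:
Step 0: 10110
Step 1: G0=0(const) G1=G4|G1=0|0=0 G2=G2|G3=1|1=1 G3=(1+1>=2)=1 G4=0(const) -> 00110
Step 2: G0=0(const) G1=G4|G1=0|0=0 G2=G2|G3=1|1=1 G3=(1+0>=2)=0 G4=0(const) -> 00100
Step 3: G0=0(const) G1=G4|G1=0|0=0 G2=G2|G3=1|0=1 G3=(0+0>=2)=0 G4=0(const) -> 00100
State from step 3 equals state from step 2 -> cycle length 1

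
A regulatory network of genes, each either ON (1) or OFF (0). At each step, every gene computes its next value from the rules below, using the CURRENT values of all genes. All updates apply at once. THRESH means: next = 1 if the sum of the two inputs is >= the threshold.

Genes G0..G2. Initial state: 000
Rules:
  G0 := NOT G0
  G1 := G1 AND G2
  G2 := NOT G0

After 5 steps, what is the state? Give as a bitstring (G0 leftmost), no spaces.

Step 1: G0=NOT G0=NOT 0=1 G1=G1&G2=0&0=0 G2=NOT G0=NOT 0=1 -> 101
Step 2: G0=NOT G0=NOT 1=0 G1=G1&G2=0&1=0 G2=NOT G0=NOT 1=0 -> 000
Step 3: G0=NOT G0=NOT 0=1 G1=G1&G2=0&0=0 G2=NOT G0=NOT 0=1 -> 101
Step 4: G0=NOT G0=NOT 1=0 G1=G1&G2=0&1=0 G2=NOT G0=NOT 1=0 -> 000
Step 5: G0=NOT G0=NOT 0=1 G1=G1&G2=0&0=0 G2=NOT G0=NOT 0=1 -> 101

101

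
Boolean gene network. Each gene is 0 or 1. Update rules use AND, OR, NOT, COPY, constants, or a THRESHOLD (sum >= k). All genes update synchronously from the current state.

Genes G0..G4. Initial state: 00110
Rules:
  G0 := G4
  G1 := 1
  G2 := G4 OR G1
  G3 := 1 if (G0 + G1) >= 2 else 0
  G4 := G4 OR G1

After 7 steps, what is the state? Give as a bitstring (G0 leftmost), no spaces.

Step 1: G0=G4=0 G1=1(const) G2=G4|G1=0|0=0 G3=(0+0>=2)=0 G4=G4|G1=0|0=0 -> 01000
Step 2: G0=G4=0 G1=1(const) G2=G4|G1=0|1=1 G3=(0+1>=2)=0 G4=G4|G1=0|1=1 -> 01101
Step 3: G0=G4=1 G1=1(const) G2=G4|G1=1|1=1 G3=(0+1>=2)=0 G4=G4|G1=1|1=1 -> 11101
Step 4: G0=G4=1 G1=1(const) G2=G4|G1=1|1=1 G3=(1+1>=2)=1 G4=G4|G1=1|1=1 -> 11111
Step 5: G0=G4=1 G1=1(const) G2=G4|G1=1|1=1 G3=(1+1>=2)=1 G4=G4|G1=1|1=1 -> 11111
Step 6: G0=G4=1 G1=1(const) G2=G4|G1=1|1=1 G3=(1+1>=2)=1 G4=G4|G1=1|1=1 -> 11111
Step 7: G0=G4=1 G1=1(const) G2=G4|G1=1|1=1 G3=(1+1>=2)=1 G4=G4|G1=1|1=1 -> 11111

11111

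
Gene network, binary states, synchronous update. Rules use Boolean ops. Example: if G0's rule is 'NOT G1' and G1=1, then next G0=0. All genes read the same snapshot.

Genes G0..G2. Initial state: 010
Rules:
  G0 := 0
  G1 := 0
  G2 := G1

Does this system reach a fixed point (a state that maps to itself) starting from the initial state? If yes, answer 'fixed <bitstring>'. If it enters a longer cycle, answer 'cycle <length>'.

Answer: fixed 000

Derivation:
Step 0: 010
Step 1: G0=0(const) G1=0(const) G2=G1=1 -> 001
Step 2: G0=0(const) G1=0(const) G2=G1=0 -> 000
Step 3: G0=0(const) G1=0(const) G2=G1=0 -> 000
Fixed point reached at step 2: 000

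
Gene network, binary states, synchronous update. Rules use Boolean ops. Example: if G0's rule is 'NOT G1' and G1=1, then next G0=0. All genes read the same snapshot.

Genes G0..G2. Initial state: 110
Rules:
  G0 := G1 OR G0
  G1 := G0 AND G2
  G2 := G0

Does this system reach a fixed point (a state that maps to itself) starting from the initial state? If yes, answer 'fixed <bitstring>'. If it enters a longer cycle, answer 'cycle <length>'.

Answer: fixed 111

Derivation:
Step 0: 110
Step 1: G0=G1|G0=1|1=1 G1=G0&G2=1&0=0 G2=G0=1 -> 101
Step 2: G0=G1|G0=0|1=1 G1=G0&G2=1&1=1 G2=G0=1 -> 111
Step 3: G0=G1|G0=1|1=1 G1=G0&G2=1&1=1 G2=G0=1 -> 111
Fixed point reached at step 2: 111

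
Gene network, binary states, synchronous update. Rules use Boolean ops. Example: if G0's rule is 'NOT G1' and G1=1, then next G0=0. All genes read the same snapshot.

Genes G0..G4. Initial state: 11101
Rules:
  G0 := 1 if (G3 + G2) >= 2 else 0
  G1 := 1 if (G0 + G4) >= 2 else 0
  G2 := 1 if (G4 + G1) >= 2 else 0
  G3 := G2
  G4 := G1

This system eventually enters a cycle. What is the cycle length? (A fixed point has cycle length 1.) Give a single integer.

Answer: 1

Derivation:
Step 0: 11101
Step 1: G0=(0+1>=2)=0 G1=(1+1>=2)=1 G2=(1+1>=2)=1 G3=G2=1 G4=G1=1 -> 01111
Step 2: G0=(1+1>=2)=1 G1=(0+1>=2)=0 G2=(1+1>=2)=1 G3=G2=1 G4=G1=1 -> 10111
Step 3: G0=(1+1>=2)=1 G1=(1+1>=2)=1 G2=(1+0>=2)=0 G3=G2=1 G4=G1=0 -> 11010
Step 4: G0=(1+0>=2)=0 G1=(1+0>=2)=0 G2=(0+1>=2)=0 G3=G2=0 G4=G1=1 -> 00001
Step 5: G0=(0+0>=2)=0 G1=(0+1>=2)=0 G2=(1+0>=2)=0 G3=G2=0 G4=G1=0 -> 00000
Step 6: G0=(0+0>=2)=0 G1=(0+0>=2)=0 G2=(0+0>=2)=0 G3=G2=0 G4=G1=0 -> 00000
State from step 6 equals state from step 5 -> cycle length 1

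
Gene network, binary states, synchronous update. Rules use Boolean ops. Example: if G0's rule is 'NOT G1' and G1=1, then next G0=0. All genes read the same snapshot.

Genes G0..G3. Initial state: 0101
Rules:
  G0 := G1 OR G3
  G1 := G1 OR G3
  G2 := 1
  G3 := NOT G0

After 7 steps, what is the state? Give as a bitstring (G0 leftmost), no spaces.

Step 1: G0=G1|G3=1|1=1 G1=G1|G3=1|1=1 G2=1(const) G3=NOT G0=NOT 0=1 -> 1111
Step 2: G0=G1|G3=1|1=1 G1=G1|G3=1|1=1 G2=1(const) G3=NOT G0=NOT 1=0 -> 1110
Step 3: G0=G1|G3=1|0=1 G1=G1|G3=1|0=1 G2=1(const) G3=NOT G0=NOT 1=0 -> 1110
Step 4: G0=G1|G3=1|0=1 G1=G1|G3=1|0=1 G2=1(const) G3=NOT G0=NOT 1=0 -> 1110
Step 5: G0=G1|G3=1|0=1 G1=G1|G3=1|0=1 G2=1(const) G3=NOT G0=NOT 1=0 -> 1110
Step 6: G0=G1|G3=1|0=1 G1=G1|G3=1|0=1 G2=1(const) G3=NOT G0=NOT 1=0 -> 1110
Step 7: G0=G1|G3=1|0=1 G1=G1|G3=1|0=1 G2=1(const) G3=NOT G0=NOT 1=0 -> 1110

1110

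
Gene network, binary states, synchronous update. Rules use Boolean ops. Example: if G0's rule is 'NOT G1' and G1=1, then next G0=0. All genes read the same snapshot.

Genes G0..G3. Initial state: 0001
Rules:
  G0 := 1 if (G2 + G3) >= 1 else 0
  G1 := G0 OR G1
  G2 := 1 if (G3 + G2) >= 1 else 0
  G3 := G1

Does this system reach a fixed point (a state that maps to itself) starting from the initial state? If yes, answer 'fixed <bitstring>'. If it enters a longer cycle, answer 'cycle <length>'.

Answer: fixed 1111

Derivation:
Step 0: 0001
Step 1: G0=(0+1>=1)=1 G1=G0|G1=0|0=0 G2=(1+0>=1)=1 G3=G1=0 -> 1010
Step 2: G0=(1+0>=1)=1 G1=G0|G1=1|0=1 G2=(0+1>=1)=1 G3=G1=0 -> 1110
Step 3: G0=(1+0>=1)=1 G1=G0|G1=1|1=1 G2=(0+1>=1)=1 G3=G1=1 -> 1111
Step 4: G0=(1+1>=1)=1 G1=G0|G1=1|1=1 G2=(1+1>=1)=1 G3=G1=1 -> 1111
Fixed point reached at step 3: 1111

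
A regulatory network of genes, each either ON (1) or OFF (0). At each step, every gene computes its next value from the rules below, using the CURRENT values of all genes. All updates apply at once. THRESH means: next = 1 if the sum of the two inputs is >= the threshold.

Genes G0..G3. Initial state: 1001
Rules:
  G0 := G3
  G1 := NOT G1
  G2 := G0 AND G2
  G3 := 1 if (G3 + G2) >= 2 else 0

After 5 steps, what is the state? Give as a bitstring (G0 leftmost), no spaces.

Step 1: G0=G3=1 G1=NOT G1=NOT 0=1 G2=G0&G2=1&0=0 G3=(1+0>=2)=0 -> 1100
Step 2: G0=G3=0 G1=NOT G1=NOT 1=0 G2=G0&G2=1&0=0 G3=(0+0>=2)=0 -> 0000
Step 3: G0=G3=0 G1=NOT G1=NOT 0=1 G2=G0&G2=0&0=0 G3=(0+0>=2)=0 -> 0100
Step 4: G0=G3=0 G1=NOT G1=NOT 1=0 G2=G0&G2=0&0=0 G3=(0+0>=2)=0 -> 0000
Step 5: G0=G3=0 G1=NOT G1=NOT 0=1 G2=G0&G2=0&0=0 G3=(0+0>=2)=0 -> 0100

0100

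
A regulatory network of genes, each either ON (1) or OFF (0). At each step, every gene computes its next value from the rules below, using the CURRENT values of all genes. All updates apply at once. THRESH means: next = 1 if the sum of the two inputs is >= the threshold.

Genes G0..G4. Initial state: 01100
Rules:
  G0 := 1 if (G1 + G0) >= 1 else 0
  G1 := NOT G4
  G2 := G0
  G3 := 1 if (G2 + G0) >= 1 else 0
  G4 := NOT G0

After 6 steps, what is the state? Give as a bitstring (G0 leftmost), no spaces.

Step 1: G0=(1+0>=1)=1 G1=NOT G4=NOT 0=1 G2=G0=0 G3=(1+0>=1)=1 G4=NOT G0=NOT 0=1 -> 11011
Step 2: G0=(1+1>=1)=1 G1=NOT G4=NOT 1=0 G2=G0=1 G3=(0+1>=1)=1 G4=NOT G0=NOT 1=0 -> 10110
Step 3: G0=(0+1>=1)=1 G1=NOT G4=NOT 0=1 G2=G0=1 G3=(1+1>=1)=1 G4=NOT G0=NOT 1=0 -> 11110
Step 4: G0=(1+1>=1)=1 G1=NOT G4=NOT 0=1 G2=G0=1 G3=(1+1>=1)=1 G4=NOT G0=NOT 1=0 -> 11110
Step 5: G0=(1+1>=1)=1 G1=NOT G4=NOT 0=1 G2=G0=1 G3=(1+1>=1)=1 G4=NOT G0=NOT 1=0 -> 11110
Step 6: G0=(1+1>=1)=1 G1=NOT G4=NOT 0=1 G2=G0=1 G3=(1+1>=1)=1 G4=NOT G0=NOT 1=0 -> 11110

11110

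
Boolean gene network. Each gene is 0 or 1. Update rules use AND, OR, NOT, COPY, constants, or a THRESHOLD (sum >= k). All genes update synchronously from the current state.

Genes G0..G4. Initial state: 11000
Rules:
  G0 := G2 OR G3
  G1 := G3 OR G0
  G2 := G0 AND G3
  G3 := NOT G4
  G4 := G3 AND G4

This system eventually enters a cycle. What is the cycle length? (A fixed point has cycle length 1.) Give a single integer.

Step 0: 11000
Step 1: G0=G2|G3=0|0=0 G1=G3|G0=0|1=1 G2=G0&G3=1&0=0 G3=NOT G4=NOT 0=1 G4=G3&G4=0&0=0 -> 01010
Step 2: G0=G2|G3=0|1=1 G1=G3|G0=1|0=1 G2=G0&G3=0&1=0 G3=NOT G4=NOT 0=1 G4=G3&G4=1&0=0 -> 11010
Step 3: G0=G2|G3=0|1=1 G1=G3|G0=1|1=1 G2=G0&G3=1&1=1 G3=NOT G4=NOT 0=1 G4=G3&G4=1&0=0 -> 11110
Step 4: G0=G2|G3=1|1=1 G1=G3|G0=1|1=1 G2=G0&G3=1&1=1 G3=NOT G4=NOT 0=1 G4=G3&G4=1&0=0 -> 11110
State from step 4 equals state from step 3 -> cycle length 1

Answer: 1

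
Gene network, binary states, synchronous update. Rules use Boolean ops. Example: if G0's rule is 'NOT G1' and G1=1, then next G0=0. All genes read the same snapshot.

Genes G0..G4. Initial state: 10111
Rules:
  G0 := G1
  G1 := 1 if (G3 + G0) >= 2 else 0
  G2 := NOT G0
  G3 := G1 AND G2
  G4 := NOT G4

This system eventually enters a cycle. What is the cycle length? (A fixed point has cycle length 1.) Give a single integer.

Answer: 2

Derivation:
Step 0: 10111
Step 1: G0=G1=0 G1=(1+1>=2)=1 G2=NOT G0=NOT 1=0 G3=G1&G2=0&1=0 G4=NOT G4=NOT 1=0 -> 01000
Step 2: G0=G1=1 G1=(0+0>=2)=0 G2=NOT G0=NOT 0=1 G3=G1&G2=1&0=0 G4=NOT G4=NOT 0=1 -> 10101
Step 3: G0=G1=0 G1=(0+1>=2)=0 G2=NOT G0=NOT 1=0 G3=G1&G2=0&1=0 G4=NOT G4=NOT 1=0 -> 00000
Step 4: G0=G1=0 G1=(0+0>=2)=0 G2=NOT G0=NOT 0=1 G3=G1&G2=0&0=0 G4=NOT G4=NOT 0=1 -> 00101
Step 5: G0=G1=0 G1=(0+0>=2)=0 G2=NOT G0=NOT 0=1 G3=G1&G2=0&1=0 G4=NOT G4=NOT 1=0 -> 00100
Step 6: G0=G1=0 G1=(0+0>=2)=0 G2=NOT G0=NOT 0=1 G3=G1&G2=0&1=0 G4=NOT G4=NOT 0=1 -> 00101
State from step 6 equals state from step 4 -> cycle length 2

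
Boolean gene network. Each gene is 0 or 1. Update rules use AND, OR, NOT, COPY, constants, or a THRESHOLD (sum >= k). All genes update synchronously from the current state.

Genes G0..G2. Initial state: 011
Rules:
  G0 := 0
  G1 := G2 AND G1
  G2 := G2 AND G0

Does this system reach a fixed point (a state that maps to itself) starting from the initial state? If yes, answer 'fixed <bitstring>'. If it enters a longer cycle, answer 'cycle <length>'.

Step 0: 011
Step 1: G0=0(const) G1=G2&G1=1&1=1 G2=G2&G0=1&0=0 -> 010
Step 2: G0=0(const) G1=G2&G1=0&1=0 G2=G2&G0=0&0=0 -> 000
Step 3: G0=0(const) G1=G2&G1=0&0=0 G2=G2&G0=0&0=0 -> 000
Fixed point reached at step 2: 000

Answer: fixed 000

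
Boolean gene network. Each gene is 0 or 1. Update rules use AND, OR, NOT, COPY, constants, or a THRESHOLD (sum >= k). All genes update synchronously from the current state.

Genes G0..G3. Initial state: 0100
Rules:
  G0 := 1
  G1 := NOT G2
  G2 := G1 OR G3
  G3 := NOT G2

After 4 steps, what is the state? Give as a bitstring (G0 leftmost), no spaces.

Step 1: G0=1(const) G1=NOT G2=NOT 0=1 G2=G1|G3=1|0=1 G3=NOT G2=NOT 0=1 -> 1111
Step 2: G0=1(const) G1=NOT G2=NOT 1=0 G2=G1|G3=1|1=1 G3=NOT G2=NOT 1=0 -> 1010
Step 3: G0=1(const) G1=NOT G2=NOT 1=0 G2=G1|G3=0|0=0 G3=NOT G2=NOT 1=0 -> 1000
Step 4: G0=1(const) G1=NOT G2=NOT 0=1 G2=G1|G3=0|0=0 G3=NOT G2=NOT 0=1 -> 1101

1101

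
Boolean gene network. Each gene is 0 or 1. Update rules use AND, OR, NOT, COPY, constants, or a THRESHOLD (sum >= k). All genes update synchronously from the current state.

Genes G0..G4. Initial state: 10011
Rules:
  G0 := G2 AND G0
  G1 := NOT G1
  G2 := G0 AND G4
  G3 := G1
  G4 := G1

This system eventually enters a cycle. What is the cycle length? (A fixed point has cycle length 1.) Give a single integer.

Answer: 2

Derivation:
Step 0: 10011
Step 1: G0=G2&G0=0&1=0 G1=NOT G1=NOT 0=1 G2=G0&G4=1&1=1 G3=G1=0 G4=G1=0 -> 01100
Step 2: G0=G2&G0=1&0=0 G1=NOT G1=NOT 1=0 G2=G0&G4=0&0=0 G3=G1=1 G4=G1=1 -> 00011
Step 3: G0=G2&G0=0&0=0 G1=NOT G1=NOT 0=1 G2=G0&G4=0&1=0 G3=G1=0 G4=G1=0 -> 01000
Step 4: G0=G2&G0=0&0=0 G1=NOT G1=NOT 1=0 G2=G0&G4=0&0=0 G3=G1=1 G4=G1=1 -> 00011
State from step 4 equals state from step 2 -> cycle length 2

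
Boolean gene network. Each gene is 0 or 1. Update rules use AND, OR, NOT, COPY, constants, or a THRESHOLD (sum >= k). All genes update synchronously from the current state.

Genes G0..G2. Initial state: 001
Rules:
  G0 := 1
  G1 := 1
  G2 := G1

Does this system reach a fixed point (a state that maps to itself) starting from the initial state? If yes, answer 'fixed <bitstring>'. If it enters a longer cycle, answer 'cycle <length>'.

Step 0: 001
Step 1: G0=1(const) G1=1(const) G2=G1=0 -> 110
Step 2: G0=1(const) G1=1(const) G2=G1=1 -> 111
Step 3: G0=1(const) G1=1(const) G2=G1=1 -> 111
Fixed point reached at step 2: 111

Answer: fixed 111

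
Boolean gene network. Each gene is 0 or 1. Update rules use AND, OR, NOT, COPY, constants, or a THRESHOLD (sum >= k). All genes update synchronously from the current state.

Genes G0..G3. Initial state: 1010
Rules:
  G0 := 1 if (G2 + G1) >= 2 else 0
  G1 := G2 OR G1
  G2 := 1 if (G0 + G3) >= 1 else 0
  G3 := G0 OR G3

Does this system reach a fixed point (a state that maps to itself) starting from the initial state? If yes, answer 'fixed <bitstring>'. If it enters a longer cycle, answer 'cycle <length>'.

Step 0: 1010
Step 1: G0=(1+0>=2)=0 G1=G2|G1=1|0=1 G2=(1+0>=1)=1 G3=G0|G3=1|0=1 -> 0111
Step 2: G0=(1+1>=2)=1 G1=G2|G1=1|1=1 G2=(0+1>=1)=1 G3=G0|G3=0|1=1 -> 1111
Step 3: G0=(1+1>=2)=1 G1=G2|G1=1|1=1 G2=(1+1>=1)=1 G3=G0|G3=1|1=1 -> 1111
Fixed point reached at step 2: 1111

Answer: fixed 1111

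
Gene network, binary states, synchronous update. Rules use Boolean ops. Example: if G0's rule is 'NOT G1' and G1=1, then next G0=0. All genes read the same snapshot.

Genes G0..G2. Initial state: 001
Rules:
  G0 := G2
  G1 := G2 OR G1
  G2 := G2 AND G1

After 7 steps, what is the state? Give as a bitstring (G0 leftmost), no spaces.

Step 1: G0=G2=1 G1=G2|G1=1|0=1 G2=G2&G1=1&0=0 -> 110
Step 2: G0=G2=0 G1=G2|G1=0|1=1 G2=G2&G1=0&1=0 -> 010
Step 3: G0=G2=0 G1=G2|G1=0|1=1 G2=G2&G1=0&1=0 -> 010
Step 4: G0=G2=0 G1=G2|G1=0|1=1 G2=G2&G1=0&1=0 -> 010
Step 5: G0=G2=0 G1=G2|G1=0|1=1 G2=G2&G1=0&1=0 -> 010
Step 6: G0=G2=0 G1=G2|G1=0|1=1 G2=G2&G1=0&1=0 -> 010
Step 7: G0=G2=0 G1=G2|G1=0|1=1 G2=G2&G1=0&1=0 -> 010

010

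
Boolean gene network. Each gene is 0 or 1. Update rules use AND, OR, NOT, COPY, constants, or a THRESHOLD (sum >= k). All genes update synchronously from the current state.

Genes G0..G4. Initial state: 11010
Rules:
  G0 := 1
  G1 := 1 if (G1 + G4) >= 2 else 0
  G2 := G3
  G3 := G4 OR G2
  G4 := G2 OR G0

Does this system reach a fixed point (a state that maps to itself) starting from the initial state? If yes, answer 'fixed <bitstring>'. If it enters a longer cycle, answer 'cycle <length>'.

Answer: fixed 10111

Derivation:
Step 0: 11010
Step 1: G0=1(const) G1=(1+0>=2)=0 G2=G3=1 G3=G4|G2=0|0=0 G4=G2|G0=0|1=1 -> 10101
Step 2: G0=1(const) G1=(0+1>=2)=0 G2=G3=0 G3=G4|G2=1|1=1 G4=G2|G0=1|1=1 -> 10011
Step 3: G0=1(const) G1=(0+1>=2)=0 G2=G3=1 G3=G4|G2=1|0=1 G4=G2|G0=0|1=1 -> 10111
Step 4: G0=1(const) G1=(0+1>=2)=0 G2=G3=1 G3=G4|G2=1|1=1 G4=G2|G0=1|1=1 -> 10111
Fixed point reached at step 3: 10111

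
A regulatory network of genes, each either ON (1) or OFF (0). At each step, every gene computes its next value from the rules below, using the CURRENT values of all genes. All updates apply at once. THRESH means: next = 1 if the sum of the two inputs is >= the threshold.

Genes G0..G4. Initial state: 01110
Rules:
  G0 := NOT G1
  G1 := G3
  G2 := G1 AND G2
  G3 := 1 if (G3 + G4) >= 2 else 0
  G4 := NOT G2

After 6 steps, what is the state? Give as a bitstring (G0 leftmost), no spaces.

Step 1: G0=NOT G1=NOT 1=0 G1=G3=1 G2=G1&G2=1&1=1 G3=(1+0>=2)=0 G4=NOT G2=NOT 1=0 -> 01100
Step 2: G0=NOT G1=NOT 1=0 G1=G3=0 G2=G1&G2=1&1=1 G3=(0+0>=2)=0 G4=NOT G2=NOT 1=0 -> 00100
Step 3: G0=NOT G1=NOT 0=1 G1=G3=0 G2=G1&G2=0&1=0 G3=(0+0>=2)=0 G4=NOT G2=NOT 1=0 -> 10000
Step 4: G0=NOT G1=NOT 0=1 G1=G3=0 G2=G1&G2=0&0=0 G3=(0+0>=2)=0 G4=NOT G2=NOT 0=1 -> 10001
Step 5: G0=NOT G1=NOT 0=1 G1=G3=0 G2=G1&G2=0&0=0 G3=(0+1>=2)=0 G4=NOT G2=NOT 0=1 -> 10001
Step 6: G0=NOT G1=NOT 0=1 G1=G3=0 G2=G1&G2=0&0=0 G3=(0+1>=2)=0 G4=NOT G2=NOT 0=1 -> 10001

10001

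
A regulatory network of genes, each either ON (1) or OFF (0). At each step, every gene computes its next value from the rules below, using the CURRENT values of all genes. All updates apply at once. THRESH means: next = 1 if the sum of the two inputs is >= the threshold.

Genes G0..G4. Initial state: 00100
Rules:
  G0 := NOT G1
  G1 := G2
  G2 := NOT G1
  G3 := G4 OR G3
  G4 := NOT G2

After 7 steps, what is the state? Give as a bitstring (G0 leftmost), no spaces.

Step 1: G0=NOT G1=NOT 0=1 G1=G2=1 G2=NOT G1=NOT 0=1 G3=G4|G3=0|0=0 G4=NOT G2=NOT 1=0 -> 11100
Step 2: G0=NOT G1=NOT 1=0 G1=G2=1 G2=NOT G1=NOT 1=0 G3=G4|G3=0|0=0 G4=NOT G2=NOT 1=0 -> 01000
Step 3: G0=NOT G1=NOT 1=0 G1=G2=0 G2=NOT G1=NOT 1=0 G3=G4|G3=0|0=0 G4=NOT G2=NOT 0=1 -> 00001
Step 4: G0=NOT G1=NOT 0=1 G1=G2=0 G2=NOT G1=NOT 0=1 G3=G4|G3=1|0=1 G4=NOT G2=NOT 0=1 -> 10111
Step 5: G0=NOT G1=NOT 0=1 G1=G2=1 G2=NOT G1=NOT 0=1 G3=G4|G3=1|1=1 G4=NOT G2=NOT 1=0 -> 11110
Step 6: G0=NOT G1=NOT 1=0 G1=G2=1 G2=NOT G1=NOT 1=0 G3=G4|G3=0|1=1 G4=NOT G2=NOT 1=0 -> 01010
Step 7: G0=NOT G1=NOT 1=0 G1=G2=0 G2=NOT G1=NOT 1=0 G3=G4|G3=0|1=1 G4=NOT G2=NOT 0=1 -> 00011

00011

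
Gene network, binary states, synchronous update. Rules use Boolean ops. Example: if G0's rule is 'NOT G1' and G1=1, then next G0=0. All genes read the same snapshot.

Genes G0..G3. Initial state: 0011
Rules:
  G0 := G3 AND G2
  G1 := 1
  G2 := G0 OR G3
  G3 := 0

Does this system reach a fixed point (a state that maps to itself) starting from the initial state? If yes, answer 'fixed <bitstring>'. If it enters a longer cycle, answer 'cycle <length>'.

Step 0: 0011
Step 1: G0=G3&G2=1&1=1 G1=1(const) G2=G0|G3=0|1=1 G3=0(const) -> 1110
Step 2: G0=G3&G2=0&1=0 G1=1(const) G2=G0|G3=1|0=1 G3=0(const) -> 0110
Step 3: G0=G3&G2=0&1=0 G1=1(const) G2=G0|G3=0|0=0 G3=0(const) -> 0100
Step 4: G0=G3&G2=0&0=0 G1=1(const) G2=G0|G3=0|0=0 G3=0(const) -> 0100
Fixed point reached at step 3: 0100

Answer: fixed 0100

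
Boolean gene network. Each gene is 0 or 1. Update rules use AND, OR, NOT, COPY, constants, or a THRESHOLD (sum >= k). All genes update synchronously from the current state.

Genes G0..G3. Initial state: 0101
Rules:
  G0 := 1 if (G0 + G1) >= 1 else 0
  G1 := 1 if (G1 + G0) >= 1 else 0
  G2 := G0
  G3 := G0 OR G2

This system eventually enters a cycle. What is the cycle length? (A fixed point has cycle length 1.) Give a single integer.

Step 0: 0101
Step 1: G0=(0+1>=1)=1 G1=(1+0>=1)=1 G2=G0=0 G3=G0|G2=0|0=0 -> 1100
Step 2: G0=(1+1>=1)=1 G1=(1+1>=1)=1 G2=G0=1 G3=G0|G2=1|0=1 -> 1111
Step 3: G0=(1+1>=1)=1 G1=(1+1>=1)=1 G2=G0=1 G3=G0|G2=1|1=1 -> 1111
State from step 3 equals state from step 2 -> cycle length 1

Answer: 1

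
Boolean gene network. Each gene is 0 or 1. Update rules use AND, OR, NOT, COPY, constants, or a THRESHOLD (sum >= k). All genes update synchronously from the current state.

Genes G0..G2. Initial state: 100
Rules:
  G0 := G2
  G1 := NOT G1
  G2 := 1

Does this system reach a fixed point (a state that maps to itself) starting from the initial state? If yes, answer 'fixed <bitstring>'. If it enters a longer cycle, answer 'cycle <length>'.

Step 0: 100
Step 1: G0=G2=0 G1=NOT G1=NOT 0=1 G2=1(const) -> 011
Step 2: G0=G2=1 G1=NOT G1=NOT 1=0 G2=1(const) -> 101
Step 3: G0=G2=1 G1=NOT G1=NOT 0=1 G2=1(const) -> 111
Step 4: G0=G2=1 G1=NOT G1=NOT 1=0 G2=1(const) -> 101
Cycle of length 2 starting at step 2 -> no fixed point

Answer: cycle 2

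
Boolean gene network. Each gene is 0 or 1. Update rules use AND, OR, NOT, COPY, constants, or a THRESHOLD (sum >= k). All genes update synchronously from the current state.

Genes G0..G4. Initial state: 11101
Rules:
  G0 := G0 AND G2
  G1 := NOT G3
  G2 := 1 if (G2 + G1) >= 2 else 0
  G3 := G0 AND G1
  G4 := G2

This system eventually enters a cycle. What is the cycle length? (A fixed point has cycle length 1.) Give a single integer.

Step 0: 11101
Step 1: G0=G0&G2=1&1=1 G1=NOT G3=NOT 0=1 G2=(1+1>=2)=1 G3=G0&G1=1&1=1 G4=G2=1 -> 11111
Step 2: G0=G0&G2=1&1=1 G1=NOT G3=NOT 1=0 G2=(1+1>=2)=1 G3=G0&G1=1&1=1 G4=G2=1 -> 10111
Step 3: G0=G0&G2=1&1=1 G1=NOT G3=NOT 1=0 G2=(1+0>=2)=0 G3=G0&G1=1&0=0 G4=G2=1 -> 10001
Step 4: G0=G0&G2=1&0=0 G1=NOT G3=NOT 0=1 G2=(0+0>=2)=0 G3=G0&G1=1&0=0 G4=G2=0 -> 01000
Step 5: G0=G0&G2=0&0=0 G1=NOT G3=NOT 0=1 G2=(0+1>=2)=0 G3=G0&G1=0&1=0 G4=G2=0 -> 01000
State from step 5 equals state from step 4 -> cycle length 1

Answer: 1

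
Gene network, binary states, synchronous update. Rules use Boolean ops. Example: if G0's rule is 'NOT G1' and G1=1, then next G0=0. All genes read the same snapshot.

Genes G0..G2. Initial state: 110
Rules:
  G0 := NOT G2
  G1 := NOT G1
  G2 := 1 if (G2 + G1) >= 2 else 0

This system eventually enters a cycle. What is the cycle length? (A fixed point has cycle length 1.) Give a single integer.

Step 0: 110
Step 1: G0=NOT G2=NOT 0=1 G1=NOT G1=NOT 1=0 G2=(0+1>=2)=0 -> 100
Step 2: G0=NOT G2=NOT 0=1 G1=NOT G1=NOT 0=1 G2=(0+0>=2)=0 -> 110
State from step 2 equals state from step 0 -> cycle length 2

Answer: 2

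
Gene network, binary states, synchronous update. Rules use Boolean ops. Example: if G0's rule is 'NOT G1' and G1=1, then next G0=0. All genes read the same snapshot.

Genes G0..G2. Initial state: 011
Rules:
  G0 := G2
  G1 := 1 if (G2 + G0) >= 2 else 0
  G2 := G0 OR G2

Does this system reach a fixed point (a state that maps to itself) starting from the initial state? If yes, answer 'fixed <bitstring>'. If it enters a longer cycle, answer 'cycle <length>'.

Answer: fixed 111

Derivation:
Step 0: 011
Step 1: G0=G2=1 G1=(1+0>=2)=0 G2=G0|G2=0|1=1 -> 101
Step 2: G0=G2=1 G1=(1+1>=2)=1 G2=G0|G2=1|1=1 -> 111
Step 3: G0=G2=1 G1=(1+1>=2)=1 G2=G0|G2=1|1=1 -> 111
Fixed point reached at step 2: 111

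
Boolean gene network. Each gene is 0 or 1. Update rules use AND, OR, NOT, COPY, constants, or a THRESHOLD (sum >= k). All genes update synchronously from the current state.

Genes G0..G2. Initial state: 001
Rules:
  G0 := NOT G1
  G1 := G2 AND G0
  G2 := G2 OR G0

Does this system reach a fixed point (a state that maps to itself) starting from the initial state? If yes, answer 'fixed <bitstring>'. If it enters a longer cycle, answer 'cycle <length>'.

Answer: cycle 4

Derivation:
Step 0: 001
Step 1: G0=NOT G1=NOT 0=1 G1=G2&G0=1&0=0 G2=G2|G0=1|0=1 -> 101
Step 2: G0=NOT G1=NOT 0=1 G1=G2&G0=1&1=1 G2=G2|G0=1|1=1 -> 111
Step 3: G0=NOT G1=NOT 1=0 G1=G2&G0=1&1=1 G2=G2|G0=1|1=1 -> 011
Step 4: G0=NOT G1=NOT 1=0 G1=G2&G0=1&0=0 G2=G2|G0=1|0=1 -> 001
Cycle of length 4 starting at step 0 -> no fixed point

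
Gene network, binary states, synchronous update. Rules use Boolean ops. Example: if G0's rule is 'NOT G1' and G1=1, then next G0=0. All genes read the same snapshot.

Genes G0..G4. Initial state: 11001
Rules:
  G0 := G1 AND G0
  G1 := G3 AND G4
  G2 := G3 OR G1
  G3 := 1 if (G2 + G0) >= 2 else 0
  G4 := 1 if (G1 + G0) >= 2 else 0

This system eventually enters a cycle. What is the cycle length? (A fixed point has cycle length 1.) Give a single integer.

Answer: 1

Derivation:
Step 0: 11001
Step 1: G0=G1&G0=1&1=1 G1=G3&G4=0&1=0 G2=G3|G1=0|1=1 G3=(0+1>=2)=0 G4=(1+1>=2)=1 -> 10101
Step 2: G0=G1&G0=0&1=0 G1=G3&G4=0&1=0 G2=G3|G1=0|0=0 G3=(1+1>=2)=1 G4=(0+1>=2)=0 -> 00010
Step 3: G0=G1&G0=0&0=0 G1=G3&G4=1&0=0 G2=G3|G1=1|0=1 G3=(0+0>=2)=0 G4=(0+0>=2)=0 -> 00100
Step 4: G0=G1&G0=0&0=0 G1=G3&G4=0&0=0 G2=G3|G1=0|0=0 G3=(1+0>=2)=0 G4=(0+0>=2)=0 -> 00000
Step 5: G0=G1&G0=0&0=0 G1=G3&G4=0&0=0 G2=G3|G1=0|0=0 G3=(0+0>=2)=0 G4=(0+0>=2)=0 -> 00000
State from step 5 equals state from step 4 -> cycle length 1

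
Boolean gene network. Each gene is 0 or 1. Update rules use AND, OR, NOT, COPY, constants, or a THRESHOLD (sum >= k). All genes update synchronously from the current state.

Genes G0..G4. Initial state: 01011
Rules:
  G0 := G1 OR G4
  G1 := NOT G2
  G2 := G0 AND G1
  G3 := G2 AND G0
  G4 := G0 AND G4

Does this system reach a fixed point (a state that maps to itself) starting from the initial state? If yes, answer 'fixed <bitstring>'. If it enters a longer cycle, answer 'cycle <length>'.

Answer: cycle 5

Derivation:
Step 0: 01011
Step 1: G0=G1|G4=1|1=1 G1=NOT G2=NOT 0=1 G2=G0&G1=0&1=0 G3=G2&G0=0&0=0 G4=G0&G4=0&1=0 -> 11000
Step 2: G0=G1|G4=1|0=1 G1=NOT G2=NOT 0=1 G2=G0&G1=1&1=1 G3=G2&G0=0&1=0 G4=G0&G4=1&0=0 -> 11100
Step 3: G0=G1|G4=1|0=1 G1=NOT G2=NOT 1=0 G2=G0&G1=1&1=1 G3=G2&G0=1&1=1 G4=G0&G4=1&0=0 -> 10110
Step 4: G0=G1|G4=0|0=0 G1=NOT G2=NOT 1=0 G2=G0&G1=1&0=0 G3=G2&G0=1&1=1 G4=G0&G4=1&0=0 -> 00010
Step 5: G0=G1|G4=0|0=0 G1=NOT G2=NOT 0=1 G2=G0&G1=0&0=0 G3=G2&G0=0&0=0 G4=G0&G4=0&0=0 -> 01000
Step 6: G0=G1|G4=1|0=1 G1=NOT G2=NOT 0=1 G2=G0&G1=0&1=0 G3=G2&G0=0&0=0 G4=G0&G4=0&0=0 -> 11000
Cycle of length 5 starting at step 1 -> no fixed point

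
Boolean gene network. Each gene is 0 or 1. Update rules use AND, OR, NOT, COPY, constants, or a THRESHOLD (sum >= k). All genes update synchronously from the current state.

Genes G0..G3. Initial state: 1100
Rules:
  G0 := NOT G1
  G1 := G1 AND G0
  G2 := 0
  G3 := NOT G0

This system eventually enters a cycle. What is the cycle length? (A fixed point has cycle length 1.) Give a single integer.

Answer: 1

Derivation:
Step 0: 1100
Step 1: G0=NOT G1=NOT 1=0 G1=G1&G0=1&1=1 G2=0(const) G3=NOT G0=NOT 1=0 -> 0100
Step 2: G0=NOT G1=NOT 1=0 G1=G1&G0=1&0=0 G2=0(const) G3=NOT G0=NOT 0=1 -> 0001
Step 3: G0=NOT G1=NOT 0=1 G1=G1&G0=0&0=0 G2=0(const) G3=NOT G0=NOT 0=1 -> 1001
Step 4: G0=NOT G1=NOT 0=1 G1=G1&G0=0&1=0 G2=0(const) G3=NOT G0=NOT 1=0 -> 1000
Step 5: G0=NOT G1=NOT 0=1 G1=G1&G0=0&1=0 G2=0(const) G3=NOT G0=NOT 1=0 -> 1000
State from step 5 equals state from step 4 -> cycle length 1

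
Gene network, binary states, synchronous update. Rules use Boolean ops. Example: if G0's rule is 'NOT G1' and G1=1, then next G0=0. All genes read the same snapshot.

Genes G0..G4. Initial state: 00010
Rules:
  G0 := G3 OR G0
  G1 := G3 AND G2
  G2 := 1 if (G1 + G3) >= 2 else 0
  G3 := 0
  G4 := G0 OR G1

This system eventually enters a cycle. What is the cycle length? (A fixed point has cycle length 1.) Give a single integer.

Answer: 1

Derivation:
Step 0: 00010
Step 1: G0=G3|G0=1|0=1 G1=G3&G2=1&0=0 G2=(0+1>=2)=0 G3=0(const) G4=G0|G1=0|0=0 -> 10000
Step 2: G0=G3|G0=0|1=1 G1=G3&G2=0&0=0 G2=(0+0>=2)=0 G3=0(const) G4=G0|G1=1|0=1 -> 10001
Step 3: G0=G3|G0=0|1=1 G1=G3&G2=0&0=0 G2=(0+0>=2)=0 G3=0(const) G4=G0|G1=1|0=1 -> 10001
State from step 3 equals state from step 2 -> cycle length 1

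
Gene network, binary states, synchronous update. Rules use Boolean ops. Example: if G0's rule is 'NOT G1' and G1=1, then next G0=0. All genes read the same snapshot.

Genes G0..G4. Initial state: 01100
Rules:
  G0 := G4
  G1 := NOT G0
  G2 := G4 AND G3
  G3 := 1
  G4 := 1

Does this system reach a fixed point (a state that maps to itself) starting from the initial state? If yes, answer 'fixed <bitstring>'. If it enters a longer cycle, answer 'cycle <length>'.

Answer: fixed 10111

Derivation:
Step 0: 01100
Step 1: G0=G4=0 G1=NOT G0=NOT 0=1 G2=G4&G3=0&0=0 G3=1(const) G4=1(const) -> 01011
Step 2: G0=G4=1 G1=NOT G0=NOT 0=1 G2=G4&G3=1&1=1 G3=1(const) G4=1(const) -> 11111
Step 3: G0=G4=1 G1=NOT G0=NOT 1=0 G2=G4&G3=1&1=1 G3=1(const) G4=1(const) -> 10111
Step 4: G0=G4=1 G1=NOT G0=NOT 1=0 G2=G4&G3=1&1=1 G3=1(const) G4=1(const) -> 10111
Fixed point reached at step 3: 10111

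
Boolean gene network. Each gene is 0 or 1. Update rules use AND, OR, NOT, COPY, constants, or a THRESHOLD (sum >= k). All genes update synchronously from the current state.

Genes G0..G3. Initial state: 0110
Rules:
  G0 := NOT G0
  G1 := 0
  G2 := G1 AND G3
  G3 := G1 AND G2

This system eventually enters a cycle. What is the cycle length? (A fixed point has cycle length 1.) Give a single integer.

Step 0: 0110
Step 1: G0=NOT G0=NOT 0=1 G1=0(const) G2=G1&G3=1&0=0 G3=G1&G2=1&1=1 -> 1001
Step 2: G0=NOT G0=NOT 1=0 G1=0(const) G2=G1&G3=0&1=0 G3=G1&G2=0&0=0 -> 0000
Step 3: G0=NOT G0=NOT 0=1 G1=0(const) G2=G1&G3=0&0=0 G3=G1&G2=0&0=0 -> 1000
Step 4: G0=NOT G0=NOT 1=0 G1=0(const) G2=G1&G3=0&0=0 G3=G1&G2=0&0=0 -> 0000
State from step 4 equals state from step 2 -> cycle length 2

Answer: 2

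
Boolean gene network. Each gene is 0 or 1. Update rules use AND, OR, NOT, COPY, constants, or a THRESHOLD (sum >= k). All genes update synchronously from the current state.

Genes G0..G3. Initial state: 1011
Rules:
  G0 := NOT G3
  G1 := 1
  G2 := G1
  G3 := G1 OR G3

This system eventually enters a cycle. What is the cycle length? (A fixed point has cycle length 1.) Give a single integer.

Answer: 1

Derivation:
Step 0: 1011
Step 1: G0=NOT G3=NOT 1=0 G1=1(const) G2=G1=0 G3=G1|G3=0|1=1 -> 0101
Step 2: G0=NOT G3=NOT 1=0 G1=1(const) G2=G1=1 G3=G1|G3=1|1=1 -> 0111
Step 3: G0=NOT G3=NOT 1=0 G1=1(const) G2=G1=1 G3=G1|G3=1|1=1 -> 0111
State from step 3 equals state from step 2 -> cycle length 1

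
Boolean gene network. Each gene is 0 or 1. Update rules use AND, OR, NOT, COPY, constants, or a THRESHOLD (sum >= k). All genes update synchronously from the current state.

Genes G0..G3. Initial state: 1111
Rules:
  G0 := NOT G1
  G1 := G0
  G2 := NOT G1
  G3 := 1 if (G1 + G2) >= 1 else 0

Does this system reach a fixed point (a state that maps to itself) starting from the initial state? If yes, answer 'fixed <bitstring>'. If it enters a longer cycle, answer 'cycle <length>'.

Step 0: 1111
Step 1: G0=NOT G1=NOT 1=0 G1=G0=1 G2=NOT G1=NOT 1=0 G3=(1+1>=1)=1 -> 0101
Step 2: G0=NOT G1=NOT 1=0 G1=G0=0 G2=NOT G1=NOT 1=0 G3=(1+0>=1)=1 -> 0001
Step 3: G0=NOT G1=NOT 0=1 G1=G0=0 G2=NOT G1=NOT 0=1 G3=(0+0>=1)=0 -> 1010
Step 4: G0=NOT G1=NOT 0=1 G1=G0=1 G2=NOT G1=NOT 0=1 G3=(0+1>=1)=1 -> 1111
Cycle of length 4 starting at step 0 -> no fixed point

Answer: cycle 4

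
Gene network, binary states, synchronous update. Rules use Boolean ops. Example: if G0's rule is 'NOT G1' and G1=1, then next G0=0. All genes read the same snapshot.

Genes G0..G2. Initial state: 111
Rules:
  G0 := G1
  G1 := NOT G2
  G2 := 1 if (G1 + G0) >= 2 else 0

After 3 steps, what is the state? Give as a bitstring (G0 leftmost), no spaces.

Step 1: G0=G1=1 G1=NOT G2=NOT 1=0 G2=(1+1>=2)=1 -> 101
Step 2: G0=G1=0 G1=NOT G2=NOT 1=0 G2=(0+1>=2)=0 -> 000
Step 3: G0=G1=0 G1=NOT G2=NOT 0=1 G2=(0+0>=2)=0 -> 010

010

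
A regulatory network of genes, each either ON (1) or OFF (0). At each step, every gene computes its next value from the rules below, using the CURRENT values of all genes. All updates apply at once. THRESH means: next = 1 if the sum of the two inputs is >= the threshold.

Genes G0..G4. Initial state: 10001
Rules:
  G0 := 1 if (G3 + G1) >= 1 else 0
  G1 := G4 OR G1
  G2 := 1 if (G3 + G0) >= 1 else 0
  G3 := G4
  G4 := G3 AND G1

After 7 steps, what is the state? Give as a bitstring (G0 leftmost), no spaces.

Step 1: G0=(0+0>=1)=0 G1=G4|G1=1|0=1 G2=(0+1>=1)=1 G3=G4=1 G4=G3&G1=0&0=0 -> 01110
Step 2: G0=(1+1>=1)=1 G1=G4|G1=0|1=1 G2=(1+0>=1)=1 G3=G4=0 G4=G3&G1=1&1=1 -> 11101
Step 3: G0=(0+1>=1)=1 G1=G4|G1=1|1=1 G2=(0+1>=1)=1 G3=G4=1 G4=G3&G1=0&1=0 -> 11110
Step 4: G0=(1+1>=1)=1 G1=G4|G1=0|1=1 G2=(1+1>=1)=1 G3=G4=0 G4=G3&G1=1&1=1 -> 11101
Step 5: G0=(0+1>=1)=1 G1=G4|G1=1|1=1 G2=(0+1>=1)=1 G3=G4=1 G4=G3&G1=0&1=0 -> 11110
Step 6: G0=(1+1>=1)=1 G1=G4|G1=0|1=1 G2=(1+1>=1)=1 G3=G4=0 G4=G3&G1=1&1=1 -> 11101
Step 7: G0=(0+1>=1)=1 G1=G4|G1=1|1=1 G2=(0+1>=1)=1 G3=G4=1 G4=G3&G1=0&1=0 -> 11110

11110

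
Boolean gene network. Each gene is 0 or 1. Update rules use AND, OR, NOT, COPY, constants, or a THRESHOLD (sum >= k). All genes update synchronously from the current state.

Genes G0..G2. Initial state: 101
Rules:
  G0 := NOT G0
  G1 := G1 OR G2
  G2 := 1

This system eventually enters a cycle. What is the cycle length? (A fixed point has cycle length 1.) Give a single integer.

Step 0: 101
Step 1: G0=NOT G0=NOT 1=0 G1=G1|G2=0|1=1 G2=1(const) -> 011
Step 2: G0=NOT G0=NOT 0=1 G1=G1|G2=1|1=1 G2=1(const) -> 111
Step 3: G0=NOT G0=NOT 1=0 G1=G1|G2=1|1=1 G2=1(const) -> 011
State from step 3 equals state from step 1 -> cycle length 2

Answer: 2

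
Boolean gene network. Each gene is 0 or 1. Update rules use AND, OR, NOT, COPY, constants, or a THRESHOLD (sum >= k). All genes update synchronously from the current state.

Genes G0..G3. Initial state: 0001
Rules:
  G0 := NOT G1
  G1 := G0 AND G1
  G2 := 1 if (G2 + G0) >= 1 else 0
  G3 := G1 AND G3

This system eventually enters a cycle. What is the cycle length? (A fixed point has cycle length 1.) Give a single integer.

Step 0: 0001
Step 1: G0=NOT G1=NOT 0=1 G1=G0&G1=0&0=0 G2=(0+0>=1)=0 G3=G1&G3=0&1=0 -> 1000
Step 2: G0=NOT G1=NOT 0=1 G1=G0&G1=1&0=0 G2=(0+1>=1)=1 G3=G1&G3=0&0=0 -> 1010
Step 3: G0=NOT G1=NOT 0=1 G1=G0&G1=1&0=0 G2=(1+1>=1)=1 G3=G1&G3=0&0=0 -> 1010
State from step 3 equals state from step 2 -> cycle length 1

Answer: 1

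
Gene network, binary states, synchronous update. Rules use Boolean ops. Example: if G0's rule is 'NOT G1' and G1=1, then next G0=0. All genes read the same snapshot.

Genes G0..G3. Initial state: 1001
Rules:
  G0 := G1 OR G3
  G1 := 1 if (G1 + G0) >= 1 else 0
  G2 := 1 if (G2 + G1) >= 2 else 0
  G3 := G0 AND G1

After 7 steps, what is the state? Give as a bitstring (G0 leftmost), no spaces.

Step 1: G0=G1|G3=0|1=1 G1=(0+1>=1)=1 G2=(0+0>=2)=0 G3=G0&G1=1&0=0 -> 1100
Step 2: G0=G1|G3=1|0=1 G1=(1+1>=1)=1 G2=(0+1>=2)=0 G3=G0&G1=1&1=1 -> 1101
Step 3: G0=G1|G3=1|1=1 G1=(1+1>=1)=1 G2=(0+1>=2)=0 G3=G0&G1=1&1=1 -> 1101
Step 4: G0=G1|G3=1|1=1 G1=(1+1>=1)=1 G2=(0+1>=2)=0 G3=G0&G1=1&1=1 -> 1101
Step 5: G0=G1|G3=1|1=1 G1=(1+1>=1)=1 G2=(0+1>=2)=0 G3=G0&G1=1&1=1 -> 1101
Step 6: G0=G1|G3=1|1=1 G1=(1+1>=1)=1 G2=(0+1>=2)=0 G3=G0&G1=1&1=1 -> 1101
Step 7: G0=G1|G3=1|1=1 G1=(1+1>=1)=1 G2=(0+1>=2)=0 G3=G0&G1=1&1=1 -> 1101

1101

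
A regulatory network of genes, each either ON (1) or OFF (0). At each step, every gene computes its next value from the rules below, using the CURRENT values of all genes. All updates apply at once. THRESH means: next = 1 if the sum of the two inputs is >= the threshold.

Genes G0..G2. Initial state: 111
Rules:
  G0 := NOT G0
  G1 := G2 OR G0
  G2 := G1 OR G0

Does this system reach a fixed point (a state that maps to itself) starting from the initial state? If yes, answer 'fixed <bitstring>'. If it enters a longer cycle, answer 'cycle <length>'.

Answer: cycle 2

Derivation:
Step 0: 111
Step 1: G0=NOT G0=NOT 1=0 G1=G2|G0=1|1=1 G2=G1|G0=1|1=1 -> 011
Step 2: G0=NOT G0=NOT 0=1 G1=G2|G0=1|0=1 G2=G1|G0=1|0=1 -> 111
Cycle of length 2 starting at step 0 -> no fixed point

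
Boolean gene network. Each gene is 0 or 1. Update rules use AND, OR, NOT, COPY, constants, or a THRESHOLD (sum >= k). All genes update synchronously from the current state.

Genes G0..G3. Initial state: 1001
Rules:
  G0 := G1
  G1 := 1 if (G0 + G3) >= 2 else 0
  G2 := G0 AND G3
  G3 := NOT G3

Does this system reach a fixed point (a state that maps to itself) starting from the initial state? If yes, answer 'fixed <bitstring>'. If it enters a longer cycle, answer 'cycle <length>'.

Answer: cycle 2

Derivation:
Step 0: 1001
Step 1: G0=G1=0 G1=(1+1>=2)=1 G2=G0&G3=1&1=1 G3=NOT G3=NOT 1=0 -> 0110
Step 2: G0=G1=1 G1=(0+0>=2)=0 G2=G0&G3=0&0=0 G3=NOT G3=NOT 0=1 -> 1001
Cycle of length 2 starting at step 0 -> no fixed point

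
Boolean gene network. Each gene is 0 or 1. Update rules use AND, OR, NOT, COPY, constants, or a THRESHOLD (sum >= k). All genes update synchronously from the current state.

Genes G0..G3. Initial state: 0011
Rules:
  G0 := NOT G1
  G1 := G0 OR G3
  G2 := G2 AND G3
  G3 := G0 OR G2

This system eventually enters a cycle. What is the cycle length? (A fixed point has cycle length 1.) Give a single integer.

Answer: 1

Derivation:
Step 0: 0011
Step 1: G0=NOT G1=NOT 0=1 G1=G0|G3=0|1=1 G2=G2&G3=1&1=1 G3=G0|G2=0|1=1 -> 1111
Step 2: G0=NOT G1=NOT 1=0 G1=G0|G3=1|1=1 G2=G2&G3=1&1=1 G3=G0|G2=1|1=1 -> 0111
Step 3: G0=NOT G1=NOT 1=0 G1=G0|G3=0|1=1 G2=G2&G3=1&1=1 G3=G0|G2=0|1=1 -> 0111
State from step 3 equals state from step 2 -> cycle length 1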